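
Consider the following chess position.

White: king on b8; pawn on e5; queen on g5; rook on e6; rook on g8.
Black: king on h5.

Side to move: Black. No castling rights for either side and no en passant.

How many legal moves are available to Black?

Black to move; king on h5.
In check: yes, from the white queen on g5.
Legal moves: none.
Count: 0.

0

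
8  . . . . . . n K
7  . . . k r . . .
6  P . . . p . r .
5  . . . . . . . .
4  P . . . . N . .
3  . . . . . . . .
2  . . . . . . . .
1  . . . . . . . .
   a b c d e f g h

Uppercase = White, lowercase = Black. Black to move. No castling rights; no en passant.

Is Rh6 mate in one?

After Rh6: white king on h8; in check: yes, from the black rook on h6.
White has 1 legal reply: Kxg8.
In check but a legal move exists → not checkmate.

no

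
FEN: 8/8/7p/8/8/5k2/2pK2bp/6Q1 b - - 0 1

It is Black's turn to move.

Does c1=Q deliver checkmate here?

After c1=Q: white king on d2; in check: yes, from the black queen on c1.
White has 3 legal replies: Kd3, Kxc1, Qxc1.
In check but a legal move exists → not checkmate.

no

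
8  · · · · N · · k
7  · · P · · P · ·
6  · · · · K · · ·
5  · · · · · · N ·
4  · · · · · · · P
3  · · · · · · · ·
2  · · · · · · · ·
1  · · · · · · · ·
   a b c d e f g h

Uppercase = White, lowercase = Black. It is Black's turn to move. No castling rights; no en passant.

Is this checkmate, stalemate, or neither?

Black to move; black king on h8.
In check: no.
King squares — g7: attacked by Ne8; h7: attacked by Ng5; g8: attacked by Pf7.
Legal moves for Black: none.
Not in check and no legal moves → stalemate.

stalemate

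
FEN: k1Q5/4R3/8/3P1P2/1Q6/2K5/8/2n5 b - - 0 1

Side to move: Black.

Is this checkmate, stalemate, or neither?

checkmate

Black to move; black king on a8.
In check: yes, from the white queen on c8.
King squares — a7: attacked by Re7; b7: attacked by Qb4; b8: attacked by Qb4.
Legal moves for Black: none.
In check with no legal moves → checkmate.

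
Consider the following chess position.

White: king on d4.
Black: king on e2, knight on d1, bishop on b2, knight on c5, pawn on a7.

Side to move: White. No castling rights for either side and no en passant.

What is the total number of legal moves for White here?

White to move; king on d4.
In check: yes, from the black bishop on b2.
Legal moves: Kd5, Kxc5, Kc4.
Count: 3.

3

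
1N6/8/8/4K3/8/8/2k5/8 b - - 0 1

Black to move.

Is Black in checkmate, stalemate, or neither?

Black to move; black king on c2.
In check: no.
Legal moves for Black: Kd3, Kc3, Kb3, Kd2, Kb2, Kd1, Kc1, Kb1.
Black has 8 legal moves and is not in check → neither.

neither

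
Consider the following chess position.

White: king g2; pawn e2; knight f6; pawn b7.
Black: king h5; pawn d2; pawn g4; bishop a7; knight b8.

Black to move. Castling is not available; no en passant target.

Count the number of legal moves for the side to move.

4

Black to move; king on h5.
In check: yes, from the white knight on f6.
Legal moves: Kh6, Kg6, Kg5, Kh4.
Count: 4.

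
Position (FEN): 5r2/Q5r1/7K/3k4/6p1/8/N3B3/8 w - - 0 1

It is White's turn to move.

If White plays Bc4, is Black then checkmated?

After Bc4: black king on d5; in check: yes, from the white bishop on c4.
Black has 5 legal replies: Kd6, Kc6, Ke5, Ke4, Kxc4.
In check but a legal move exists → not checkmate.

no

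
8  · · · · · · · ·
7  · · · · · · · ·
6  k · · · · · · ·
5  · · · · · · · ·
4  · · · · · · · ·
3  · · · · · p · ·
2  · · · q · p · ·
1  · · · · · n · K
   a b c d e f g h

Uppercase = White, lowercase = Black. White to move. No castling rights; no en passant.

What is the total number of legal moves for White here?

White to move; king on h1.
In check: no.
Legal moves: none.
Count: 0.

0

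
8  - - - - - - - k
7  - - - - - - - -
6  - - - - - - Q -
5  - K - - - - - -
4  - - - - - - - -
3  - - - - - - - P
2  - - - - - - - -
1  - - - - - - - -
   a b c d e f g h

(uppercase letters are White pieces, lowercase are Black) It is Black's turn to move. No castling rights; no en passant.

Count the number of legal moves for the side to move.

0

Black to move; king on h8.
In check: no.
Legal moves: none.
Count: 0.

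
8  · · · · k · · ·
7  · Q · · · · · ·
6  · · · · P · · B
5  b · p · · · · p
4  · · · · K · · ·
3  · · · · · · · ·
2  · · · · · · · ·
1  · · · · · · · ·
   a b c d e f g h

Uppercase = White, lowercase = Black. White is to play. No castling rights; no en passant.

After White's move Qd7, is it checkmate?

After Qd7: black king on e8; in check: yes, from the white queen on d7.
King squares — d7: attacked by Pe6; e7: attacked by Qd7; f7: attacked by Pe6; d8: attacked by Qd7; f8: attacked by Bh6.
Black has no legal moves → checkmate.

yes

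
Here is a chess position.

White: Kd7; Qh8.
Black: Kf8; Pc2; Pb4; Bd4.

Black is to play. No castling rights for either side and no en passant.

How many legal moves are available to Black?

2

Black to move; king on f8.
In check: yes, from the white queen on h8.
Legal moves: Kf7, Bxh8.
Count: 2.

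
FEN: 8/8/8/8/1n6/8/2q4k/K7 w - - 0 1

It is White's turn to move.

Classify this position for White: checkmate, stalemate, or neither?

stalemate

White to move; white king on a1.
In check: no.
King squares — b1: attacked by Qc2; a2: attacked by Qc2; b2: attacked by Qc2.
Legal moves for White: none.
Not in check and no legal moves → stalemate.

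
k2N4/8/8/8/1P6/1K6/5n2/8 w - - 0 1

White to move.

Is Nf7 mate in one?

After Nf7: black king on a8; in check: no.
Black is not in check, so this cannot be checkmate.

no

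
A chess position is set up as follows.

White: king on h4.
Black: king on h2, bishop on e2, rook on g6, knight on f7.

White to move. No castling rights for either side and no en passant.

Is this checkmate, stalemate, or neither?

White to move; white king on h4.
In check: no.
King squares — g3: attacked by Kh2; h3: attacked by Kh2; g4: attacked by Be2; g5: attacked by Rg6; h5: attacked by Be2.
Legal moves for White: none.
Not in check and no legal moves → stalemate.

stalemate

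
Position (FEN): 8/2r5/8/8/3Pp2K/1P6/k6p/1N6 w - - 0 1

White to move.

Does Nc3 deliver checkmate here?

no

After Nc3: black king on a2; in check: yes, from the white knight on c3.
Black has 5 legal replies: Kxb3, Ka3, Kb2, Ka1, Rxc3.
In check but a legal move exists → not checkmate.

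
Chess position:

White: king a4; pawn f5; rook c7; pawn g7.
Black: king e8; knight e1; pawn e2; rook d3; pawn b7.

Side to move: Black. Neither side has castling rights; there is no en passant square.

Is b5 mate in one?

no

After b5: white king on a4; in check: yes, from the black pawn on b5.
White has 3 legal replies: Kxb5, Ka5, Kb4.
In check but a legal move exists → not checkmate.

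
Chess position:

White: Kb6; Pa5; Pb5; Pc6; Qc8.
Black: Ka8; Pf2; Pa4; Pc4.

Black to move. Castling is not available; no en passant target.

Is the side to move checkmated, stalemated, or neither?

checkmate

Black to move; black king on a8.
In check: yes, from the white queen on c8.
King squares — a7: attacked by Kb6; b7: attacked by Kb6; b8: attacked by Qc8.
Legal moves for Black: none.
In check with no legal moves → checkmate.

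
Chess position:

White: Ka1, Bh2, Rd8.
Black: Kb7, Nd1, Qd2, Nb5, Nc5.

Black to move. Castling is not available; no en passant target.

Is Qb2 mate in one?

After Qb2: white king on a1; in check: yes, from the black queen on b2.
King squares — b1: attacked by Qb2; a2: attacked by Qb2; b2: attacked by Nd1.
White has no legal moves → checkmate.

yes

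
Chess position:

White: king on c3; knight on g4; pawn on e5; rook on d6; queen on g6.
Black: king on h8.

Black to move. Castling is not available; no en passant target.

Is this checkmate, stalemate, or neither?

stalemate

Black to move; black king on h8.
In check: no.
King squares — g7: attacked by Qg6; h7: attacked by Qg6; g8: attacked by Qg6.
Legal moves for Black: none.
Not in check and no legal moves → stalemate.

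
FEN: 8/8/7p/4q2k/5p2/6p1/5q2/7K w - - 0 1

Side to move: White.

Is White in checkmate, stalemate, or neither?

White to move; white king on h1.
In check: no.
King squares — g1: attacked by Qf2; g2: attacked by Qf2; h2: attacked by Qf2.
Legal moves for White: none.
Not in check and no legal moves → stalemate.

stalemate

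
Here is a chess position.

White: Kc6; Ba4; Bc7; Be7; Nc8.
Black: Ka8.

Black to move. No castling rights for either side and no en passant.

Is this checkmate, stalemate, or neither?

Black to move; black king on a8.
In check: no.
King squares — a7: attacked by Nc8; b7: attacked by Kc6; b8: attacked by Bc7.
Legal moves for Black: none.
Not in check and no legal moves → stalemate.

stalemate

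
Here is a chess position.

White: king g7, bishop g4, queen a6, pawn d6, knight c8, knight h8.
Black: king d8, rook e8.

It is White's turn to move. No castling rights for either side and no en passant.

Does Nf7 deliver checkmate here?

yes

After Nf7: black king on d8; in check: yes, from the white knight on f7.
King squares — c7: attacked by Pd6; d7: attacked by Bg4; e7: attacked by Pd6; c8: attacked by Bg4; e8: own rook.
Black has no legal moves → checkmate.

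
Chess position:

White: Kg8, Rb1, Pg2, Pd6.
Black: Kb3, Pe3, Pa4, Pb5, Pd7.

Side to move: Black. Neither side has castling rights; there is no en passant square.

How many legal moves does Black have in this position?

5

Black to move; king on b3.
In check: yes, from the white rook on b1.
Legal moves: Kc4, Kc3, Ka3, Kc2, Ka2.
Count: 5.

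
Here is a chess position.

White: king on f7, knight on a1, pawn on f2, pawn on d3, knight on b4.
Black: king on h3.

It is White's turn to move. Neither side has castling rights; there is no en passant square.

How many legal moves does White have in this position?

White to move; king on f7.
In check: no.
Legal moves: Kg8, Kf8, Ke8, Kg7, Ke7, Kg6, Kf6, Ke6, Nc6, Na6, Nd5, Nbc2, Na2, Nb3, Nac2, d4, f3, f4.
Count: 18.

18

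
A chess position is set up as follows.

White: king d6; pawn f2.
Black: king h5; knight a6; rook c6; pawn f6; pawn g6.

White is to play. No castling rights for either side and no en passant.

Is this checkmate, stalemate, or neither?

White to move; white king on d6.
In check: yes, from the black rook on c6.
King squares — c5: attacked by Na6; d5: available; e5: attacked by Pf6; c6: available; e6: attacked by Rc6; c7: attacked by Na6; d7: available; e7: available.
Legal moves for White: Ke7, Kd7, Kxc6, Kd5.
White is in check but has 4 legal moves → neither.

neither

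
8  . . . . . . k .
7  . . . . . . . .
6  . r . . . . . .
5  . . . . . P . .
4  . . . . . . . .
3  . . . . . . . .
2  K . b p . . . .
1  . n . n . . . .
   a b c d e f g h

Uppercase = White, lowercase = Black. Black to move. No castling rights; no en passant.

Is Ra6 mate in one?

After Ra6: white king on a2; in check: yes, from the black rook on a6.
King squares — a1: attacked by Ra6; b1: attacked by Bc2; b2: attacked by Nd1; a3: attacked by Nb1; b3: attacked by Bc2.
White has no legal moves → checkmate.

yes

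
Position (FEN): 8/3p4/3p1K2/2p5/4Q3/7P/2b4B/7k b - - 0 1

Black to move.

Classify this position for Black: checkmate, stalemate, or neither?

Black to move; black king on h1.
In check: yes, from the white queen on e4.
Legal moves for Black: Kxh2, Bxe4.
Black is in check but has 2 legal moves → neither.

neither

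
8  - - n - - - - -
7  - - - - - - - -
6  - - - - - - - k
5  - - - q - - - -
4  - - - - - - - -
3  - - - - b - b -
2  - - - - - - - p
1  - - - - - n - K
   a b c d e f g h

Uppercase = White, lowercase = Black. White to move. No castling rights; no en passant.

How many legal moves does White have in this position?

White to move; king on h1.
In check: yes, from the black queen on d5.
Legal moves: none.
Count: 0.

0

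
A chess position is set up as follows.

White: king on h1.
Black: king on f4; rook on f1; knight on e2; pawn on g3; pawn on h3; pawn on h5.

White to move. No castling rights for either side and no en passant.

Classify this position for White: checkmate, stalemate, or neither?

White to move; white king on h1.
In check: yes, from the black rook on f1.
King squares — g1: attacked by Rf1; g2: attacked by Ph3; h2: attacked by Pg3.
Legal moves for White: none.
In check with no legal moves → checkmate.

checkmate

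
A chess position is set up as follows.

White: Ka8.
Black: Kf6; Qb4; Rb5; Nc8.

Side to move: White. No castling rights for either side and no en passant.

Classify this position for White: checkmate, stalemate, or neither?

stalemate

White to move; white king on a8.
In check: no.
King squares — a7: attacked by Nc8; b7: attacked by Rb5; b8: attacked by Rb5.
Legal moves for White: none.
Not in check and no legal moves → stalemate.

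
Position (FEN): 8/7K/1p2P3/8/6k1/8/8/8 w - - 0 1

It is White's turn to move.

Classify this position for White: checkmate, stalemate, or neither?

neither

White to move; white king on h7.
In check: no.
Legal moves for White: Kh8, Kg8, Kg7, Kh6, Kg6, e7.
White has 6 legal moves and is not in check → neither.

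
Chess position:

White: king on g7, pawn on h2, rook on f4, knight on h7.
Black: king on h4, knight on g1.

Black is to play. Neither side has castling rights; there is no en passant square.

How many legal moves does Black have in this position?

2

Black to move; king on h4.
In check: yes, from the white rook on f4.
Legal moves: Kh5, Kh3.
Count: 2.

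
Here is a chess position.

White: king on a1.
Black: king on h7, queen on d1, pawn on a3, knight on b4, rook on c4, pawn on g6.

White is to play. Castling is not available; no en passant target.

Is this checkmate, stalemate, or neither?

White to move; white king on a1.
In check: yes, from the black queen on d1.
King squares — b1: attacked by Qd1; a2: attacked by Nb4; b2: attacked by Pa3.
Legal moves for White: none.
In check with no legal moves → checkmate.

checkmate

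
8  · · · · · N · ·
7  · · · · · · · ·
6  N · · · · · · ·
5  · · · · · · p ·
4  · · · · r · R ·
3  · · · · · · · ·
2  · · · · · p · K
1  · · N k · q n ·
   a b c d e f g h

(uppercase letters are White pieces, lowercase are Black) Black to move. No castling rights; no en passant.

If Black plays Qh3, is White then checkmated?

yes

After Qh3: white king on h2; in check: yes, from the black queen on h3.
King squares — g1: attacked by Pf2; h1: attacked by Qh3; g2: attacked by Qh3; g3: attacked by Qh3; h3: attacked by Ng1.
White has no legal moves → checkmate.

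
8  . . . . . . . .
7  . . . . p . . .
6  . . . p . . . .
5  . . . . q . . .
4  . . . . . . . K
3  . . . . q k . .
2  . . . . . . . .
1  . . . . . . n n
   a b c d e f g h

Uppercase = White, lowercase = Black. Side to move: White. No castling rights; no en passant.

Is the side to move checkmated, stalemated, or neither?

stalemate

White to move; white king on h4.
In check: no.
King squares — g3: attacked by Nh1; h3: attacked by Ng1; g4: attacked by Kf3; g5: attacked by Qe3; h5: attacked by Qe5.
Legal moves for White: none.
Not in check and no legal moves → stalemate.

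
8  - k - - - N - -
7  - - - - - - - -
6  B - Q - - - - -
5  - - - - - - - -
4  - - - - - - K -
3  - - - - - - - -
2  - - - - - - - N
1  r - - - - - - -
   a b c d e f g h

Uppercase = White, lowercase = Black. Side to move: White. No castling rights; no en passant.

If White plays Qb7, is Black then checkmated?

After Qb7: black king on b8; in check: yes, from the white queen on b7.
King squares — a7: attacked by Qb7; b7: attacked by Ba6; c7: attacked by Qb7; a8: attacked by Qb7; c8: attacked by Qb7.
Black has no legal moves → checkmate.

yes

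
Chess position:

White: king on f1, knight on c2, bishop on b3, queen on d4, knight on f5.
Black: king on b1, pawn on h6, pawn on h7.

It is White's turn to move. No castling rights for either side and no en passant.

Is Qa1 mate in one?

yes

After Qa1: black king on b1; in check: yes, from the white queen on a1.
King squares — a1: attacked by Nc2; c1: attacked by Qa1; a2: attacked by Qa1; b2: attacked by Qa1; c2: attacked by Bb3.
Black has no legal moves → checkmate.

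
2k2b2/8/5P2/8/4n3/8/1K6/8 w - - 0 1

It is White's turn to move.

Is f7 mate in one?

no

After f7: black king on c8; in check: no.
Black is not in check, so this cannot be checkmate.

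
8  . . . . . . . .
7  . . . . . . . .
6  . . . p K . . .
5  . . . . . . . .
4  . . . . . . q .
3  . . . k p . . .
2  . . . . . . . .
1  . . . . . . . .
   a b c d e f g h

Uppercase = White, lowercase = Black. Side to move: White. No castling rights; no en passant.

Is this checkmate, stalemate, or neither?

White to move; white king on e6.
In check: yes, from the black queen on g4.
King squares — d5: available; e5: attacked by Pd6; f5: attacked by Qg4; d6: available; f6: available; d7: attacked by Qg4; e7: available; f7: available.
Legal moves for White: Kf7, Ke7, Kf6, Kxd6, Kd5.
White is in check but has 5 legal moves → neither.

neither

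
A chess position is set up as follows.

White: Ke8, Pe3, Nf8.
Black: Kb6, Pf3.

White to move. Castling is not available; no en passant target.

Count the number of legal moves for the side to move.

White to move; king on e8.
In check: no.
Legal moves: Nh7, Nd7+, Ng6, Ne6, Kd8, Kf7, Ke7, Kd7, e4.
Count: 9.

9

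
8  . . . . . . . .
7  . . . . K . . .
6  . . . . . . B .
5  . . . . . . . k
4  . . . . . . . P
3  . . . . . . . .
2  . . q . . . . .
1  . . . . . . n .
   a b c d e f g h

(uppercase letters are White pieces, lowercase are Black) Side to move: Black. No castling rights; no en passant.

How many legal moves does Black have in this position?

5

Black to move; king on h5.
In check: yes, from the white bishop on g6.
Legal moves: Kh6, Kxg6, Kxh4, Kg4, Qxg6.
Count: 5.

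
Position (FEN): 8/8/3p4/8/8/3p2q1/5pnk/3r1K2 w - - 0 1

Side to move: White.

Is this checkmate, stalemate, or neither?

White to move; white king on f1.
In check: yes, from the black rook on d1.
King squares — e1: attacked by Rd1; g1: attacked by Rd1; e2: attacked by Pd3; f2: attacked by Qg3; g2: attacked by Kh2.
Legal moves for White: none.
In check with no legal moves → checkmate.

checkmate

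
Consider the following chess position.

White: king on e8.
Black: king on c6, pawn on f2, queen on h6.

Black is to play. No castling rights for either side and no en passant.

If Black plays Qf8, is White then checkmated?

After Qf8: white king on e8; in check: yes, from the black queen on f8.
White has 1 legal reply: Kxf8.
In check but a legal move exists → not checkmate.

no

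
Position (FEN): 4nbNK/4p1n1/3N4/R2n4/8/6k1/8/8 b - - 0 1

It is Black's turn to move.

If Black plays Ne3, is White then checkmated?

After Ne3: white king on h8; in check: no.
White is not in check, so this cannot be checkmate.

no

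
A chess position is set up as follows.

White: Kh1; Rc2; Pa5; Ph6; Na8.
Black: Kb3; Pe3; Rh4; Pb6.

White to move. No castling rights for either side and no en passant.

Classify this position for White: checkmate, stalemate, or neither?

neither

White to move; white king on h1.
In check: yes, from the black rook on h4.
King squares — g1: available; g2: available; h2: attacked by Rh4.
Legal moves for White: Kg2, Kg1, Rh2.
White is in check but has 3 legal moves → neither.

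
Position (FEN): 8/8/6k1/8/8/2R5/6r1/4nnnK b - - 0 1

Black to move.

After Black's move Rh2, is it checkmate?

no

After Rh2: white king on h1; in check: yes, from the black rook on h2.
White has 1 legal reply: Kxg1.
In check but a legal move exists → not checkmate.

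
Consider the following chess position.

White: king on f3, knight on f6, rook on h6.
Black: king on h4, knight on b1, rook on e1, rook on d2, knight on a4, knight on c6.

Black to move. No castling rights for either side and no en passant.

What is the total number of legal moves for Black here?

Black to move; king on h4.
In check: yes, from the white rook on h6.
Legal moves: Kg5.
Count: 1.

1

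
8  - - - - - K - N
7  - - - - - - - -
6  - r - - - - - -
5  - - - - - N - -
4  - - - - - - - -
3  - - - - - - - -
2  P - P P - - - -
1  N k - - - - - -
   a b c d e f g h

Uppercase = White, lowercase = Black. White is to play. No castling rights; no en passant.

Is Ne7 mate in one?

no

After Ne7: black king on b1; in check: no.
Black is not in check, so this cannot be checkmate.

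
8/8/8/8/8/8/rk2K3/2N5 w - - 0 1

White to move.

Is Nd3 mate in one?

no

After Nd3: black king on b2; in check: yes, from the white knight on d3.
Black has 6 legal replies: Kc3+, Kb3+, Ka3+, Kc2, Kb1+, Ka1+.
In check but a legal move exists → not checkmate.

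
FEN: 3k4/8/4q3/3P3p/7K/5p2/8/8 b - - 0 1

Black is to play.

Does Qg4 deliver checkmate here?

After Qg4: white king on h4; in check: yes, from the black queen on g4.
King squares — g3: attacked by Qg4; h3: attacked by Qg4; g4: attacked by Ph5; g5: attacked by Qg4; h5: attacked by Qg4.
White has no legal moves → checkmate.

yes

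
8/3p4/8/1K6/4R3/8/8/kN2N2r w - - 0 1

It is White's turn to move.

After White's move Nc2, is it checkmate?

no

After Nc2: black king on a1; in check: yes, from the white knight on c2.
Black has 3 legal replies: Kb2, Ka2, Kxb1.
In check but a legal move exists → not checkmate.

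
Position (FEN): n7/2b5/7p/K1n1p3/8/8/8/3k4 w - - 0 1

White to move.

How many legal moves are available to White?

White to move; king on a5.
In check: yes, from the black bishop on c7.
Legal moves: Kb5, Kb4.
Count: 2.

2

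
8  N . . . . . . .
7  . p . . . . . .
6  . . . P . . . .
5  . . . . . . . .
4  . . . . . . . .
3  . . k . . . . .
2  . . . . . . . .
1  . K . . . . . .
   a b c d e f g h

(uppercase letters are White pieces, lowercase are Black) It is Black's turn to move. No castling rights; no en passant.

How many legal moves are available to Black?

8

Black to move; king on c3.
In check: no.
Legal moves: Kd4, Kc4, Kb4, Kd3, Kb3, Kd2, b6, b5.
Count: 8.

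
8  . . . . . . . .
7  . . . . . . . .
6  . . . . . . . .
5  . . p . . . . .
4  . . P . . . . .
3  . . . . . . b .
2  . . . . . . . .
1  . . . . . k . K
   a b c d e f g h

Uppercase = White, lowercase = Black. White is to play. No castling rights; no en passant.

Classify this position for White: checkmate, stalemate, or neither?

White to move; white king on h1.
In check: no.
King squares — g1: attacked by Kf1; g2: attacked by Kf1; h2: attacked by Bg3.
Legal moves for White: none.
Not in check and no legal moves → stalemate.

stalemate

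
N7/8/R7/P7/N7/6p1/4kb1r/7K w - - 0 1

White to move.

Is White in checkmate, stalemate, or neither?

checkmate

White to move; white king on h1.
In check: yes, from the black rook on h2.
King squares — g1: attacked by Bf2; g2: attacked by Rh2; h2: attacked by Pg3.
Legal moves for White: none.
In check with no legal moves → checkmate.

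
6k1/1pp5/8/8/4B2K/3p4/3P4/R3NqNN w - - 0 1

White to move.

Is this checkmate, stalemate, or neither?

neither

White to move; white king on h4.
In check: no.
Legal moves for White include: Kh5, Kg5, Kg4, Kg3, Bh7+, Bxb7, Bg6, Bc6, Bf5, Bd5+, Bf3, Bxd3, Bg2, Ng3, Nf2, Nh3, Ngf3, Ne2, ... (list truncated; more exist).
White has legal moves and is not in check → neither.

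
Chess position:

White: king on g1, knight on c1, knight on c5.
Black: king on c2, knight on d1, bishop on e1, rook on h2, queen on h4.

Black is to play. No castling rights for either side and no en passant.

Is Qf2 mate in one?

yes

After Qf2: white king on g1; in check: yes, from the black queen on f2.
King squares — f1: attacked by Qf2; h1: attacked by Rh2; f2: attacked by Nd1; g2: attacked by Qf2; h2: attacked by Qf2.
White has no legal moves → checkmate.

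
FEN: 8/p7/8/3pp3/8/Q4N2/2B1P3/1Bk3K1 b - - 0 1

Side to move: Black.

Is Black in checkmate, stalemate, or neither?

Black to move; black king on c1.
In check: yes, from the white queen on a3.
King squares — b1: attacked by Bc2; d1: attacked by Bc2; b2: attacked by Qa3; c2: attacked by Bb1; d2: attacked by Nf3.
Legal moves for Black: none.
In check with no legal moves → checkmate.

checkmate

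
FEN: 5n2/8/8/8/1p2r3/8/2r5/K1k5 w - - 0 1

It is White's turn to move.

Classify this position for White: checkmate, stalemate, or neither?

White to move; white king on a1.
In check: no.
King squares — b1: attacked by Kc1; a2: attacked by Rc2; b2: attacked by Kc1.
Legal moves for White: none.
Not in check and no legal moves → stalemate.

stalemate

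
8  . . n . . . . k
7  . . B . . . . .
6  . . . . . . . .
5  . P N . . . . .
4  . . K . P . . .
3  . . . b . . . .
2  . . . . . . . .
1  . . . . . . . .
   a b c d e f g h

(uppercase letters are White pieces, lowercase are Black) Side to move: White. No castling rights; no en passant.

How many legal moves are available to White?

White to move; king on c4.
In check: yes, from the black bishop on d3.
Legal moves: Kd5, Kd4, Kb4, Kxd3, Kc3, Kb3, Nxd3.
Count: 7.

7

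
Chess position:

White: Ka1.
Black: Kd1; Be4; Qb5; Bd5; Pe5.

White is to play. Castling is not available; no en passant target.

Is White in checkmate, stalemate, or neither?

stalemate

White to move; white king on a1.
In check: no.
King squares — b1: attacked by Be4; a2: attacked by Bd5; b2: attacked by Qb5.
Legal moves for White: none.
Not in check and no legal moves → stalemate.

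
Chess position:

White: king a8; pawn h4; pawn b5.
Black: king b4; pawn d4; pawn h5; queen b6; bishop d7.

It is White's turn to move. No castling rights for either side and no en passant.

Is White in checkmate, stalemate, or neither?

White to move; white king on a8.
In check: no.
King squares — a7: attacked by Qb6; b7: attacked by Qb6; b8: attacked by Qb6.
Legal moves for White: none.
Not in check and no legal moves → stalemate.

stalemate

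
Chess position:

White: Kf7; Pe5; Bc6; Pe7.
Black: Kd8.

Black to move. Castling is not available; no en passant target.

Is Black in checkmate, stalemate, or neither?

neither

Black to move; black king on d8.
In check: yes, from the white pawn on e7.
King squares — c7: available; d7: attacked by Bc6; e7: attacked by Kf7; c8: available; e8: attacked by Bc6.
Legal moves for Black: Kc8, Kc7.
Black is in check but has 2 legal moves → neither.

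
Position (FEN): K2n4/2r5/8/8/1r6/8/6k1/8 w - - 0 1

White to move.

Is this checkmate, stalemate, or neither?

stalemate

White to move; white king on a8.
In check: no.
King squares — a7: attacked by Rc7; b7: attacked by Rb4; b8: attacked by Rb4.
Legal moves for White: none.
Not in check and no legal moves → stalemate.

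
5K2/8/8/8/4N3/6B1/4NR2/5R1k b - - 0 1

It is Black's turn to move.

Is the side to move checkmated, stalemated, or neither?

Black to move; black king on h1.
In check: yes, from the white rook on f1.
King squares — g1: attacked by Rf1; g2: attacked by Rf2; h2: attacked by Rf2.
Legal moves for Black: none.
In check with no legal moves → checkmate.

checkmate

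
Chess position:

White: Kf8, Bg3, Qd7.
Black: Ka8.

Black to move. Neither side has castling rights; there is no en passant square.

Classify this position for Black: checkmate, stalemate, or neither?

Black to move; black king on a8.
In check: no.
King squares — a7: attacked by Qd7; b7: attacked by Qd7; b8: attacked by Bg3.
Legal moves for Black: none.
Not in check and no legal moves → stalemate.

stalemate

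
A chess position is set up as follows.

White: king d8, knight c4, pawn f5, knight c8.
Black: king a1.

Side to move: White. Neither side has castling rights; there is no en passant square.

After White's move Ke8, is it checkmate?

no

After Ke8: black king on a1; in check: no.
Black is not in check, so this cannot be checkmate.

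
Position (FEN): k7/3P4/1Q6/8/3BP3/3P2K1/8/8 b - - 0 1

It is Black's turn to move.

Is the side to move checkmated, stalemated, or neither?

stalemate

Black to move; black king on a8.
In check: no.
King squares — a7: attacked by Qb6; b7: attacked by Qb6; b8: attacked by Qb6.
Legal moves for Black: none.
Not in check and no legal moves → stalemate.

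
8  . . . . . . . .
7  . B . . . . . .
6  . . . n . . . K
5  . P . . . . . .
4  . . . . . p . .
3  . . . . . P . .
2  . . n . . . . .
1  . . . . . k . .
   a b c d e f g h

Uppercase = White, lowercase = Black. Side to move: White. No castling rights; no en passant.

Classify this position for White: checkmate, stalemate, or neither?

White to move; white king on h6.
In check: no.
Legal moves for White: Bc8, Ba8, Bc6, Ba6, Bd5, Be4, Kh7, Kg7, Kg6, Kh5, Kg5, b6.
White has 12 legal moves and is not in check → neither.

neither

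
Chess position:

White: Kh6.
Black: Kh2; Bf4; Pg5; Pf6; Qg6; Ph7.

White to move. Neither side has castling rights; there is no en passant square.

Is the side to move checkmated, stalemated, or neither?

White to move; white king on h6.
In check: yes, from the black queen on g6.
King squares — g5: attacked by Bf4; h5: attacked by Qg6; g6: attacked by Ph7; g7: attacked by Qg6; h7: attacked by Qg6.
Legal moves for White: none.
In check with no legal moves → checkmate.

checkmate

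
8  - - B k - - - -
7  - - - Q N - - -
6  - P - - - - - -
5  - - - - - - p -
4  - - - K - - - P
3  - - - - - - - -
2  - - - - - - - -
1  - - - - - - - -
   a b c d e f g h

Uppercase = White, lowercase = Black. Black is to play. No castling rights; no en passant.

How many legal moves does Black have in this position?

Black to move; king on d8.
In check: yes, from the white queen on d7.
Legal moves: none.
Count: 0.

0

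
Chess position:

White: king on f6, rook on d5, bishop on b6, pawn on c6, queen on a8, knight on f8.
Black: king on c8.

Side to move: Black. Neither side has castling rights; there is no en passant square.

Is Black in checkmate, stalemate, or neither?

Black to move; black king on c8.
In check: yes, from the white queen on a8.
King squares — b7: attacked by Pc6; c7: attacked by Bb6; d7: attacked by Rd5; b8: attacked by Qa8; d8: attacked by Rd5.
Legal moves for Black: none.
In check with no legal moves → checkmate.

checkmate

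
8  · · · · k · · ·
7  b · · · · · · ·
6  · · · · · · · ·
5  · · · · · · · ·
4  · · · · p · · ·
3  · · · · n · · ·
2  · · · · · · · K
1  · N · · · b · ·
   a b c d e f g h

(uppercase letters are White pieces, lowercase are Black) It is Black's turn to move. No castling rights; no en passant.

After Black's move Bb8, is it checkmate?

no

After Bb8: white king on h2; in check: yes, from the black bishop on b8.
White has 2 legal replies: Kh1, Kg1.
In check but a legal move exists → not checkmate.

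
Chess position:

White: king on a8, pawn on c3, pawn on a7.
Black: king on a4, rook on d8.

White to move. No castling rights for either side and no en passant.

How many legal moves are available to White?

1

White to move; king on a8.
In check: yes, from the black rook on d8.
Legal moves: Kb7.
Count: 1.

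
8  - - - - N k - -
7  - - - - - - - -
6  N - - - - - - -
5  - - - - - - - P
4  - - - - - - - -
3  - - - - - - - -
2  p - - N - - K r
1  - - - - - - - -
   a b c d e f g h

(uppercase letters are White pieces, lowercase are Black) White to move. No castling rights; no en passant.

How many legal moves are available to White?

5

White to move; king on g2.
In check: yes, from the black rook on h2.
Legal moves: Kg3, Kf3, Kxh2, Kg1, Kf1.
Count: 5.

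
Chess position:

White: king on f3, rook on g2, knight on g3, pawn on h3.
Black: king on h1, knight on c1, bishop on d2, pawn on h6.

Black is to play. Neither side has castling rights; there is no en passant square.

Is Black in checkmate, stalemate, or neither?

checkmate

Black to move; black king on h1.
In check: yes, from the white knight on g3.
King squares — g1: attacked by Rg2; g2: attacked by Kf3; h2: attacked by Rg2.
Legal moves for Black: none.
In check with no legal moves → checkmate.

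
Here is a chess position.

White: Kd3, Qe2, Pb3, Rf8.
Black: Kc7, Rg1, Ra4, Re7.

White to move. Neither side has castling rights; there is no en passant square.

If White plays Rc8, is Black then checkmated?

no

After Rc8: black king on c7; in check: yes, from the white rook on c8.
Black has 5 legal replies: Kxc8, Kd7, Kb7, Kd6, Kb6.
In check but a legal move exists → not checkmate.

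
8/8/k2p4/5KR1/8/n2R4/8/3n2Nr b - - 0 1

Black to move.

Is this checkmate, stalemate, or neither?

neither

Black to move; black king on a6.
In check: no.
Legal moves for Black include: Kb7, Ka7, Kb6, Kb5, Ka5, Nb5, Nc4, Nc2, Nb1, Rh8, Rh7, Rh6, Rh5, Rh4, Rh3, Rh2, Rxg1, Ne3+, ... (list truncated; more exist).
Black has legal moves and is not in check → neither.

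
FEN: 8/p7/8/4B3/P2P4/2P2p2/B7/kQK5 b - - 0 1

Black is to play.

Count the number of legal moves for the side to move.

Black to move; king on a1.
In check: yes, from the white queen on b1.
Legal moves: none.
Count: 0.

0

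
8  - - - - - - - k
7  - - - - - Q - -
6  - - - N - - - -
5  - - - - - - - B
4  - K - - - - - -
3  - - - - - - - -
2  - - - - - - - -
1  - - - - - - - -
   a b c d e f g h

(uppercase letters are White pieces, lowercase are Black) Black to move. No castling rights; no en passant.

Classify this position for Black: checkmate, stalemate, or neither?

stalemate

Black to move; black king on h8.
In check: no.
King squares — g7: attacked by Qf7; h7: attacked by Qf7; g8: attacked by Qf7.
Legal moves for Black: none.
Not in check and no legal moves → stalemate.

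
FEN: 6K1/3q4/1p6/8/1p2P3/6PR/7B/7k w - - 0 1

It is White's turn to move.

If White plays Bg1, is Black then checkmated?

After Bg1: black king on h1; in check: yes, from the white rook on h3.
Black has 3 legal replies: Kg2, Kxg1, Qxh3.
In check but a legal move exists → not checkmate.

no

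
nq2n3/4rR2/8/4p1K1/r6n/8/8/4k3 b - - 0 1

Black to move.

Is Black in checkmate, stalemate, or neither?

Black to move; black king on e1.
In check: no.
Legal moves for Black include: Ng7, Nec7, Nf6, Nd6, Qd8, Qc8, Qc7, Qb7, Qa7, Qd6, Qb6, Qb5, Qb4, Qb3, Qb2, Qb1, Nac7, Nb6, ... (list truncated; more exist).
Black has legal moves and is not in check → neither.

neither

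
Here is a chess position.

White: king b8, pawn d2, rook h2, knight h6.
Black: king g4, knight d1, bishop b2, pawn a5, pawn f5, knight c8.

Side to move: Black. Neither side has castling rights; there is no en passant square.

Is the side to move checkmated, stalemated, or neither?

neither

Black to move; black king on g4.
In check: yes, from the white knight on h6.
King squares — f3: available; g3: available; h3: attacked by Rh2; f4: available; h4: attacked by Rh2; f5: own pawn; g5: available; h5: attacked by Rh2.
Legal moves for Black: Kg5, Kf4, Kg3, Kf3.
Black is in check but has 4 legal moves → neither.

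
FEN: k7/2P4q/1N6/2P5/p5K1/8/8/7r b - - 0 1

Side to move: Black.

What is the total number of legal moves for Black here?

Black to move; king on a8.
In check: yes, from the white knight on b6.
Legal moves: Kb7, Ka7.
Count: 2.

2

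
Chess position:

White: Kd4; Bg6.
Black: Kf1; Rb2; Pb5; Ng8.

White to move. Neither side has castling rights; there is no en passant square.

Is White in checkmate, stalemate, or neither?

neither

White to move; white king on d4.
In check: no.
Legal moves for White: Be8, Bh7, Bf7, Bh5, Bf5, Be4, Bd3+, Bc2, Bb1, Ke5, Kd5, Kc5, Ke4, Ke3, Kd3, Kc3.
White has 16 legal moves and is not in check → neither.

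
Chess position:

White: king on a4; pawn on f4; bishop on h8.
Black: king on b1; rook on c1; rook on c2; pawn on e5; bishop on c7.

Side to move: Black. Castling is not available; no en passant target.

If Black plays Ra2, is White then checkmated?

After Ra2: white king on a4; in check: yes, from the black rook on a2.
White has 3 legal replies: Kb5, Kb4, Kb3.
In check but a legal move exists → not checkmate.

no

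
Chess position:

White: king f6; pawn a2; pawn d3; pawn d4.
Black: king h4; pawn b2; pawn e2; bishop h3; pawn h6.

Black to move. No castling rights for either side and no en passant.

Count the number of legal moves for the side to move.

19

Black to move; king on h4.
In check: no.
Legal moves: Kh5, Kg4, Kg3, Bc8, Bd7, Be6, Bf5, Bg4, Bg2, Bf1, h5, e1=Q, e1=R, e1=B, e1=N, b1=Q, b1=R, b1=B, b1=N.
Count: 19.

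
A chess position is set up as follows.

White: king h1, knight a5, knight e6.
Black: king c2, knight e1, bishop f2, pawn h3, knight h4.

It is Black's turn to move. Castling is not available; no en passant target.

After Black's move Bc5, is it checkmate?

After Bc5: white king on h1; in check: no.
White is not in check, so this cannot be checkmate.

no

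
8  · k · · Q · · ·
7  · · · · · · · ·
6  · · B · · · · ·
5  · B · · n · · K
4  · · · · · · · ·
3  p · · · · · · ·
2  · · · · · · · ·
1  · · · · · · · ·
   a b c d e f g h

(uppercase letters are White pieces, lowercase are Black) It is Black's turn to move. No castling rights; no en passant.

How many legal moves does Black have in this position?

Black to move; king on b8.
In check: yes, from the white queen on e8.
Legal moves: Kc7, Ka7.
Count: 2.

2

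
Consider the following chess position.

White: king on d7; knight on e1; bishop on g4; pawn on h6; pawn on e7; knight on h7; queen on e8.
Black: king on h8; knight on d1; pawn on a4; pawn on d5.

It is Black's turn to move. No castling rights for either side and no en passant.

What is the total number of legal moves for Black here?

Black to move; king on h8.
In check: yes, from the white queen on e8.
Legal moves: Kxh7.
Count: 1.

1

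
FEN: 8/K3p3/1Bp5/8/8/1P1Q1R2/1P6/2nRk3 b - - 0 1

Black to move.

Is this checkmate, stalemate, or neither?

checkmate

Black to move; black king on e1.
In check: yes, from the white rook on d1.
King squares — d1: attacked by Qd3; f1: attacked by Rd1; d2: attacked by Rd1; e2: attacked by Qd3; f2: attacked by Rf3.
Legal moves for Black: none.
In check with no legal moves → checkmate.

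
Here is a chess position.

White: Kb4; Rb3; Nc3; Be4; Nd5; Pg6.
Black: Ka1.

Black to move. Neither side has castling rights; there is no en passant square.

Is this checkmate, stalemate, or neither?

stalemate

Black to move; black king on a1.
In check: no.
King squares — b1: attacked by Rb3; a2: attacked by Nc3; b2: attacked by Rb3.
Legal moves for Black: none.
Not in check and no legal moves → stalemate.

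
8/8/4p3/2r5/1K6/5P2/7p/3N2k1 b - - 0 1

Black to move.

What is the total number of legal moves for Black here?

Black to move; king on g1.
In check: no.
Legal moves: Rc8, Rc7, Rc6, Rh5, Rg5, Rf5, Re5, Rd5, Rb5+, Ra5, Rc4+, Rc3, Rc2, Rc1, Kg2, Kh1, Kf1, e5, h1=Q, h1=R, h1=B, h1=N.
Count: 22.

22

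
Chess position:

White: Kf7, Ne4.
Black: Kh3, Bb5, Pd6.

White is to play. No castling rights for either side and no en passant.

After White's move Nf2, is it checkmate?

After Nf2: black king on h3; in check: yes, from the white knight on f2.
Black has 4 legal replies: Kh4, Kg3, Kh2, Kg2.
In check but a legal move exists → not checkmate.

no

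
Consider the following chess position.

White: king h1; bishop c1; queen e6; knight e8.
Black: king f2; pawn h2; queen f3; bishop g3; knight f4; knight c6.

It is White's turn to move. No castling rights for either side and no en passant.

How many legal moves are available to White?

0

White to move; king on h1.
In check: yes, from the black queen on f3.
Legal moves: none.
Count: 0.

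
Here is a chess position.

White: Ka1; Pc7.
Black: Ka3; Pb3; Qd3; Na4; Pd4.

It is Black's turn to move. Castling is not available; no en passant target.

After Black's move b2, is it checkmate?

yes

After b2: white king on a1; in check: yes, from the black pawn on b2.
King squares — b1: attacked by Qd3; a2: attacked by Ka3; b2: attacked by Ka3.
White has no legal moves → checkmate.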